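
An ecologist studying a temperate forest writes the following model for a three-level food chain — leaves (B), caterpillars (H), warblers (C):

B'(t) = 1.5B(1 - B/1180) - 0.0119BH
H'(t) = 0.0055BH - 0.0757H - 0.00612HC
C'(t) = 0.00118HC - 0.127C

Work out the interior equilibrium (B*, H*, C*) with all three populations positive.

B* ≈ 172, H* ≈ 108, C* ≈ 143

From dC/dt = 0: 0.00118H* = 0.127, so H* = 108.
From dB/dt = 0: 1.5(1 - B*/1180) = 0.0119·108, giving B* = 1180·(1 - 0.854) = 172.
From dH/dt = 0: 0.0055·172 - 0.0757 = 0.00612C*, so C* = 0.873/0.00612 = 143.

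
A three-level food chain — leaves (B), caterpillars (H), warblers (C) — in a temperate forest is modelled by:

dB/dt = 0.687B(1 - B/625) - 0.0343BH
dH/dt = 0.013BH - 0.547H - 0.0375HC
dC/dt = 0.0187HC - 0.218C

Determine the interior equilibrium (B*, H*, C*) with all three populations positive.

From dC/dt = 0: 0.0187H* = 0.218, so H* = 11.7.
From dB/dt = 0: 0.687(1 - B*/625) = 0.0343·11.7, giving B* = 625·(1 - 0.582) = 261.
From dH/dt = 0: 0.013·261 - 0.547 = 0.0375C*, so C* = 2.85/0.0375 = 76.

B* ≈ 261, H* ≈ 11.7, C* ≈ 76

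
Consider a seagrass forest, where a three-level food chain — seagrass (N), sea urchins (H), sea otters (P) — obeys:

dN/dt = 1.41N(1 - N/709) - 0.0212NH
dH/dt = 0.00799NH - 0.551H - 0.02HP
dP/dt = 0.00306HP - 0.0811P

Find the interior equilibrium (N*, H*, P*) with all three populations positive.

N* ≈ 426, H* ≈ 26.5, P* ≈ 143

From dP/dt = 0: 0.00306H* = 0.0811, so H* = 26.5.
From dN/dt = 0: 1.41(1 - N*/709) = 0.0212·26.5, giving N* = 709·(1 - 0.398) = 426.
From dH/dt = 0: 0.00799·426 - 0.551 = 0.02P*, so P* = 2.86/0.02 = 143.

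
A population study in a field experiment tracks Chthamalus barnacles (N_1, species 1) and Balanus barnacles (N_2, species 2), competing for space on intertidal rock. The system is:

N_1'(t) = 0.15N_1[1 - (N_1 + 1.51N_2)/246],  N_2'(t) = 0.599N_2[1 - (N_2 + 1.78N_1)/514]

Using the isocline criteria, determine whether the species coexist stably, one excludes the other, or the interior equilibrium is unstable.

Compare the nullcline intercepts: K1/α12 = 246/1.51 = 163 < K2 = 514; K2/α21 = 514/1.78 = 289 > K1 = 246.
Since the inequalities point opposite ways, species 2 can invade but species 1 cannot.

species 2 excludes species 1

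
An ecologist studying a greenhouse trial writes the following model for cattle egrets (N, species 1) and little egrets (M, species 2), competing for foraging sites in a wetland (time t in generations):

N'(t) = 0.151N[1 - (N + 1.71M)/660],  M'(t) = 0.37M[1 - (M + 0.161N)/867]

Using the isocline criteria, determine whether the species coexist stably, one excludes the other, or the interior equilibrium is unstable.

species 2 excludes species 1

Compare the nullcline intercepts: K1/α12 = 660/1.71 = 386 < K2 = 867; K2/α21 = 867/0.161 = 5390 > K1 = 660.
Since the inequalities point opposite ways, species 2 can invade but species 1 cannot.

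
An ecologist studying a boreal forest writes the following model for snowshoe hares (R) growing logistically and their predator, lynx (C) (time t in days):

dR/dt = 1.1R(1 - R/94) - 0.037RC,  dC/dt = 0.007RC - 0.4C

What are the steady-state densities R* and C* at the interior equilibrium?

R* ≈ 57.1, C* ≈ 11.7

From dC/dt = 0 with C > 0: 0.007R* = 0.4, so R* = 57.1.
Substitute into dR/dt = 0: 1.1(1 - 57.1/94) = 0.037C*.
The bracket is 0.392, giving C* = 0.431/0.037 = 11.7.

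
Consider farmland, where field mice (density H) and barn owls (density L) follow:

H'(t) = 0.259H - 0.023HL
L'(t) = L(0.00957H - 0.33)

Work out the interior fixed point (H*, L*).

H* ≈ 34.5, L* ≈ 11.3

Set dL/dt = 0 with L > 0: 0.00957H - 0.33 = 0, so H* = 0.33/0.00957 = 34.5.
Set dH/dt = 0 with H > 0: 0.259 - 0.023L = 0, so L* = 0.259/0.023 = 11.3.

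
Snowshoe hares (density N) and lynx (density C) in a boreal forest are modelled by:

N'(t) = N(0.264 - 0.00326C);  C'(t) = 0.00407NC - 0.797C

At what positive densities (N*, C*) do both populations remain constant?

Set dC/dt = 0 with C > 0: 0.00407N - 0.797 = 0, so N* = 0.797/0.00407 = 196.
Set dN/dt = 0 with N > 0: 0.264 - 0.00326C = 0, so C* = 0.264/0.00326 = 81.

N* ≈ 196, C* ≈ 81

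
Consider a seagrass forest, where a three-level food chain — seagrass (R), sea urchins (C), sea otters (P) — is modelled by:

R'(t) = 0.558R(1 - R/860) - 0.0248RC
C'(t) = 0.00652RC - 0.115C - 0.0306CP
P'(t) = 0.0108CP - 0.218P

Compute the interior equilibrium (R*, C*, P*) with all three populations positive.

R* ≈ 88.5, C* ≈ 20.2, P* ≈ 15.1

From dP/dt = 0: 0.0108C* = 0.218, so C* = 20.2.
From dR/dt = 0: 0.558(1 - R*/860) = 0.0248·20.2, giving R* = 860·(1 - 0.897) = 88.5.
From dC/dt = 0: 0.00652·88.5 - 0.115 = 0.0306P*, so P* = 0.462/0.0306 = 15.1.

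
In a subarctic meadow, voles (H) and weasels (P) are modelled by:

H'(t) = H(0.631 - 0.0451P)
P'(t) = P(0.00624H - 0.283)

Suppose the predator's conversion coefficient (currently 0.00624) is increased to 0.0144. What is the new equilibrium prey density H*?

At the interior fixed point, setting dP/dt = 0 with P > 0 fixes H* = (predator death rate)/(HP coefficient) — independent of the other coefficients.
With the change, H* = 0.283/0.0144 = 19.7; it falls from 45.4.

H* ≈ 19.7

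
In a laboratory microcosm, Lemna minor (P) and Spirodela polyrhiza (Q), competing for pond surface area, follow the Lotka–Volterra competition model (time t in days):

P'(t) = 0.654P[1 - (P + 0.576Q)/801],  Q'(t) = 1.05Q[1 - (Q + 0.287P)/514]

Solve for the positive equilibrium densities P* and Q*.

P* ≈ 605, Q* ≈ 340

Setting both brackets to zero gives the nullclines P + 0.576Q = 801 and 0.287P + Q = 514.
Substituting Q = 514 - 0.287P into the first: P(1 - 0.576·0.287) = 801 - 0.576·514.
So P* = 505/0.835 = 605, and then Q* = 514 - 0.287·605 = 340.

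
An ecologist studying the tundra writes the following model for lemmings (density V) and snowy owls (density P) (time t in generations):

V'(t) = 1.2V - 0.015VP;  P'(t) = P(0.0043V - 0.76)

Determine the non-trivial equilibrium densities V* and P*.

Set dP/dt = 0 with P > 0: 0.0043V - 0.76 = 0, so V* = 0.76/0.0043 = 177.
Set dV/dt = 0 with V > 0: 1.2 - 0.015P = 0, so P* = 1.2/0.015 = 80.

V* ≈ 177, P* ≈ 80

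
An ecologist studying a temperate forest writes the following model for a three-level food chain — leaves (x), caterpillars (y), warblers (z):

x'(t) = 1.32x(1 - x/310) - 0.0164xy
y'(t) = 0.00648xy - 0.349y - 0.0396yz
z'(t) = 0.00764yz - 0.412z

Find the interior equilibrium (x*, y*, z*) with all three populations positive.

From dz/dt = 0: 0.00764y* = 0.412, so y* = 53.9.
From dx/dt = 0: 1.32(1 - x*/310) = 0.0164·53.9, giving x* = 310·(1 - 0.67) = 102.
From dy/dt = 0: 0.00648·102 - 0.349 = 0.0396z*, so z* = 0.314/0.0396 = 7.93.

x* ≈ 102, y* ≈ 53.9, z* ≈ 7.93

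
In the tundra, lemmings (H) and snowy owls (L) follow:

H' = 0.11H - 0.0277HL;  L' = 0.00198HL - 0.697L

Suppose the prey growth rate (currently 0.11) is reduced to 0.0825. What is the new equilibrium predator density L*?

L* ≈ 2.98

At the interior fixed point, setting dH/dt = 0 with H > 0 fixes L* = (prey growth rate)/(HL coefficient) — independent of the other coefficients.
With the change, L* = 0.0825/0.0277 = 2.98; it falls from 3.97.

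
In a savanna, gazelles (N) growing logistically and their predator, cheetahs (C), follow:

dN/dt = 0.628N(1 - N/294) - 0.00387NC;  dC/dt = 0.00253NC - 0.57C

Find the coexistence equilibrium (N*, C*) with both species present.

From dC/dt = 0 with C > 0: 0.00253N* = 0.57, so N* = 225.
Substitute into dN/dt = 0: 0.628(1 - 225/294) = 0.00387C*.
The bracket is 0.234, giving C* = 0.147/0.00387 = 37.9.

N* ≈ 225, C* ≈ 37.9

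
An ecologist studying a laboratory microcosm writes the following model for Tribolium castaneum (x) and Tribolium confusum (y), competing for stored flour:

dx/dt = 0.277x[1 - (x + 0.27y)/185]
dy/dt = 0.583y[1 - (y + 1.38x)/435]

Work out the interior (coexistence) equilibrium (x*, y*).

Setting both brackets to zero gives the nullclines x + 0.27y = 185 and 1.38x + y = 435.
Substituting y = 435 - 1.38x into the first: x(1 - 0.27·1.38) = 185 - 0.27·435.
So x* = 67.5/0.627 = 108, and then y* = 435 - 1.38·108 = 286.

x* ≈ 108, y* ≈ 286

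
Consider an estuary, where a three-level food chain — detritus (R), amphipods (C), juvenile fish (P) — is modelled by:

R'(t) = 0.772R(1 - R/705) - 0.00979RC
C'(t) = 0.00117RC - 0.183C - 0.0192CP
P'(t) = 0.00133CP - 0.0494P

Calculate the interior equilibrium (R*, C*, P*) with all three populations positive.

From dP/dt = 0: 0.00133C* = 0.0494, so C* = 37.1.
From dR/dt = 0: 0.772(1 - R*/705) = 0.00979·37.1, giving R* = 705·(1 - 0.471) = 373.
From dC/dt = 0: 0.00117·373 - 0.183 = 0.0192P*, so P* = 0.253/0.0192 = 13.2.

R* ≈ 373, C* ≈ 37.1, P* ≈ 13.2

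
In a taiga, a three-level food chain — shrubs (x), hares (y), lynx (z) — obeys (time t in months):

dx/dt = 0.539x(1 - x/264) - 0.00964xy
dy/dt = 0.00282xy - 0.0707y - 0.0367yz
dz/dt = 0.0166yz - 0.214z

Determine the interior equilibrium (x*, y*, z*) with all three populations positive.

From dz/dt = 0: 0.0166y* = 0.214, so y* = 12.9.
From dx/dt = 0: 0.539(1 - x*/264) = 0.00964·12.9, giving x* = 264·(1 - 0.231) = 203.
From dy/dt = 0: 0.00282·203 - 0.0707 = 0.0367z*, so z* = 0.502/0.0367 = 13.7.

x* ≈ 203, y* ≈ 12.9, z* ≈ 13.7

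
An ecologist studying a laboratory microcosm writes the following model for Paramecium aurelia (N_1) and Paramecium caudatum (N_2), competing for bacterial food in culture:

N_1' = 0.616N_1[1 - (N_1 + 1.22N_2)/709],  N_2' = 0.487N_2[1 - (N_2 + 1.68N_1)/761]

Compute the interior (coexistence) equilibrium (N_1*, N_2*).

N_1* ≈ 209, N_2* ≈ 410

Setting both brackets to zero gives the nullclines N_1 + 1.22N_2 = 709 and 1.68N_1 + N_2 = 761.
Substituting N_2 = 761 - 1.68N_1 into the first: N_1(1 - 1.22·1.68) = 709 - 1.22·761.
So N_1* = -219/-1.05 = 209, and then N_2* = 761 - 1.68·209 = 410.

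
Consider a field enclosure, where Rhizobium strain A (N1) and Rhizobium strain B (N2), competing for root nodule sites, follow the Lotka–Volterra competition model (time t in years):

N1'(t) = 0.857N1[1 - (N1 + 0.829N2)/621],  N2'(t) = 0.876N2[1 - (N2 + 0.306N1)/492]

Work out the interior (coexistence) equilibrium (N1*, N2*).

Setting both brackets to zero gives the nullclines N1 + 0.829N2 = 621 and 0.306N1 + N2 = 492.
Substituting N2 = 492 - 0.306N1 into the first: N1(1 - 0.829·0.306) = 621 - 0.829·492.
So N1* = 213/0.746 = 286, and then N2* = 492 - 0.306·286 = 405.

N1* ≈ 286, N2* ≈ 405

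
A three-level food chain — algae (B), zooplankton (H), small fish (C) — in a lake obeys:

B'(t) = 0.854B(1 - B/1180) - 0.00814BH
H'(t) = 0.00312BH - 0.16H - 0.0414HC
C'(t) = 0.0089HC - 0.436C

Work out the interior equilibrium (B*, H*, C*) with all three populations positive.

B* ≈ 629, H* ≈ 49, C* ≈ 43.5

From dC/dt = 0: 0.0089H* = 0.436, so H* = 49.
From dB/dt = 0: 0.854(1 - B*/1180) = 0.00814·49, giving B* = 1180·(1 - 0.467) = 629.
From dH/dt = 0: 0.00312·629 - 0.16 = 0.0414C*, so C* = 1.8/0.0414 = 43.5.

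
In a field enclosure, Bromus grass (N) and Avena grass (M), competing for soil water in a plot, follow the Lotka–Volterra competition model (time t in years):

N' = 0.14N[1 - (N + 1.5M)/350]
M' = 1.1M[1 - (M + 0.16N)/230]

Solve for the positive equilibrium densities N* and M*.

N* ≈ 6.58, M* ≈ 229

Setting both brackets to zero gives the nullclines N + 1.5M = 350 and 0.16N + M = 230.
Substituting M = 230 - 0.16N into the first: N(1 - 1.5·0.16) = 350 - 1.5·230.
So N* = 5/0.76 = 6.58, and then M* = 230 - 0.16·6.58 = 229.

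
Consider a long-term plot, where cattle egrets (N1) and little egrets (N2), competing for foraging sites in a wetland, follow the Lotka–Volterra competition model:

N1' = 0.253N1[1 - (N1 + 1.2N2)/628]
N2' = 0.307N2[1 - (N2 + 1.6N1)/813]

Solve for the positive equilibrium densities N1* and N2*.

Setting both brackets to zero gives the nullclines N1 + 1.2N2 = 628 and 1.6N1 + N2 = 813.
Substituting N2 = 813 - 1.6N1 into the first: N1(1 - 1.2·1.6) = 628 - 1.2·813.
So N1* = -348/-0.92 = 378, and then N2* = 813 - 1.6·378 = 208.

N1* ≈ 378, N2* ≈ 208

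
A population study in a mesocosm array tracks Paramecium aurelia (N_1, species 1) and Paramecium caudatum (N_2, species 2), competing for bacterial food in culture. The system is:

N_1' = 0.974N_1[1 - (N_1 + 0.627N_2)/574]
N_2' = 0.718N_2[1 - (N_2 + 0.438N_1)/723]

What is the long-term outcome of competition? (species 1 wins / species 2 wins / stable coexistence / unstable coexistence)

Compare the nullcline intercepts: K1/α12 = 574/0.627 = 915 > K2 = 723; K2/α21 = 723/0.438 = 1650 > K1 = 574.
Since both inequalities hold, each species can invade when rare, so the interior equilibrium is stable.

stable coexistence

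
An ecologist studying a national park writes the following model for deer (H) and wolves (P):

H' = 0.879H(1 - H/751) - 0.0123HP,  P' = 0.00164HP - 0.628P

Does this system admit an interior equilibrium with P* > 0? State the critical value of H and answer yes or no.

The predator equation gives dP/dt > 0 only when H > 0.628/0.00164 = 383.
Without the predator, H → K = 751. Since 751 > 383, the predator can invade and persist.

Threshold H = 383; K > 383, so yes, the predator persists.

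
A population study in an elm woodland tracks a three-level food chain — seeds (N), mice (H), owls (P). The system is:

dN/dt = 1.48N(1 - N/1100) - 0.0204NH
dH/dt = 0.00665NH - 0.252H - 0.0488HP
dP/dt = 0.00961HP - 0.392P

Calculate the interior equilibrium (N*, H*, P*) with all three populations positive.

From dP/dt = 0: 0.00961H* = 0.392, so H* = 40.8.
From dN/dt = 0: 1.48(1 - N*/1100) = 0.0204·40.8, giving N* = 1100·(1 - 0.562) = 482.
From dH/dt = 0: 0.00665·482 - 0.252 = 0.0488P*, so P* = 2.95/0.0488 = 60.5.

N* ≈ 482, H* ≈ 40.8, P* ≈ 60.5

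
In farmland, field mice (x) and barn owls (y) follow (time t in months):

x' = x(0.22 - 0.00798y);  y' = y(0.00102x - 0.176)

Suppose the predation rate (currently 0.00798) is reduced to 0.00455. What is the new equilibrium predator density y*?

At the interior fixed point, setting dx/dt = 0 with x > 0 fixes y* = (prey growth rate)/(xy coefficient) — independent of the other coefficients.
With the change, y* = 0.22/0.00455 = 48.4; it rises from 27.6.

y* ≈ 48.4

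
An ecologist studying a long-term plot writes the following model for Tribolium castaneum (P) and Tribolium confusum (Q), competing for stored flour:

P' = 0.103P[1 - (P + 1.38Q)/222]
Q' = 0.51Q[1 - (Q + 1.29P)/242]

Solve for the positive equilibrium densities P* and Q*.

P* ≈ 144, Q* ≈ 56.9

Setting both brackets to zero gives the nullclines P + 1.38Q = 222 and 1.29P + Q = 242.
Substituting Q = 242 - 1.29P into the first: P(1 - 1.38·1.29) = 222 - 1.38·242.
So P* = -112/-0.78 = 144, and then Q* = 242 - 1.29·144 = 56.9.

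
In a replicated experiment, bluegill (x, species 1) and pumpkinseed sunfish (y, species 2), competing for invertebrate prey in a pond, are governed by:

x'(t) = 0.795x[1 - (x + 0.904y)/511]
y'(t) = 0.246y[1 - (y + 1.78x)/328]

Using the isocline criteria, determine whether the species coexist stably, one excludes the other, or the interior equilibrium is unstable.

Compare the nullcline intercepts: K1/α12 = 511/0.904 = 565 > K2 = 328; K2/α21 = 328/1.78 = 184 < K1 = 511.
Since the inequalities point opposite ways, species 1 can invade but species 2 cannot.

species 1 excludes species 2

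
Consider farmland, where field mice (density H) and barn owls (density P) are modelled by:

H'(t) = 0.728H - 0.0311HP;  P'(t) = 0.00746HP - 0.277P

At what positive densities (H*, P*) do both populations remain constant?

H* ≈ 37.1, P* ≈ 23.4

Set dP/dt = 0 with P > 0: 0.00746H - 0.277 = 0, so H* = 0.277/0.00746 = 37.1.
Set dH/dt = 0 with H > 0: 0.728 - 0.0311P = 0, so P* = 0.728/0.0311 = 23.4.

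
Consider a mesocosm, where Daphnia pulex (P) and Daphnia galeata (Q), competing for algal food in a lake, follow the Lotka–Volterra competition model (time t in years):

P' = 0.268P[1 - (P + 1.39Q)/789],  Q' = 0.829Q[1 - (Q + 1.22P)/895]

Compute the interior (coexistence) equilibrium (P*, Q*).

Setting both brackets to zero gives the nullclines P + 1.39Q = 789 and 1.22P + Q = 895.
Substituting Q = 895 - 1.22P into the first: P(1 - 1.39·1.22) = 789 - 1.39·895.
So P* = -455/-0.696 = 654, and then Q* = 895 - 1.22·654 = 97.1.

P* ≈ 654, Q* ≈ 97.1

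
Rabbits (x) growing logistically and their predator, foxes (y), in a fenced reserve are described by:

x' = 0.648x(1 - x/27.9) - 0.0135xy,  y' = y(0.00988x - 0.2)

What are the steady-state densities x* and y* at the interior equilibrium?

x* ≈ 20.2, y* ≈ 13.2

From dy/dt = 0 with y > 0: 0.00988x* = 0.2, so x* = 20.2.
Substitute into dx/dt = 0: 0.648(1 - 20.2/27.9) = 0.0135y*.
The bracket is 0.274, giving y* = 0.178/0.0135 = 13.2.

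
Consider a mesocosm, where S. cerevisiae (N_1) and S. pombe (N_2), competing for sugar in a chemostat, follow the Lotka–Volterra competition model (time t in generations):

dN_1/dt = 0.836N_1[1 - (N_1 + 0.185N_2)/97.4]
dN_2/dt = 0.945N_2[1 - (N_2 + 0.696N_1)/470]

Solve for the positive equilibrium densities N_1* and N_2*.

Setting both brackets to zero gives the nullclines N_1 + 0.185N_2 = 97.4 and 0.696N_1 + N_2 = 470.
Substituting N_2 = 470 - 0.696N_1 into the first: N_1(1 - 0.185·0.696) = 97.4 - 0.185·470.
So N_1* = 10.5/0.871 = 12, and then N_2* = 470 - 0.696·12 = 462.

N_1* ≈ 12, N_2* ≈ 462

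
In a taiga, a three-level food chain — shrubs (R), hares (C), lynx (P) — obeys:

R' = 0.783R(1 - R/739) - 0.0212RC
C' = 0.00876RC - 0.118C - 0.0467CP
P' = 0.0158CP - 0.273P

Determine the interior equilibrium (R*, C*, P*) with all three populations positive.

From dP/dt = 0: 0.0158C* = 0.273, so C* = 17.3.
From dR/dt = 0: 0.783(1 - R*/739) = 0.0212·17.3, giving R* = 739·(1 - 0.468) = 393.
From dC/dt = 0: 0.00876·393 - 0.118 = 0.0467P*, so P* = 3.33/0.0467 = 71.2.

R* ≈ 393, C* ≈ 17.3, P* ≈ 71.2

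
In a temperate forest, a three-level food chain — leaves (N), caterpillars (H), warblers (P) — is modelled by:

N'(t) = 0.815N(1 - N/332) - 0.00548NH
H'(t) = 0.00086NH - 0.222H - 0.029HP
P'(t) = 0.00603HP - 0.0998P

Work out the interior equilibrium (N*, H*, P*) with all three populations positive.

N* ≈ 295, H* ≈ 16.6, P* ≈ 1.09

From dP/dt = 0: 0.00603H* = 0.0998, so H* = 16.6.
From dN/dt = 0: 0.815(1 - N*/332) = 0.00548·16.6, giving N* = 332·(1 - 0.111) = 295.
From dH/dt = 0: 0.00086·295 - 0.222 = 0.029P*, so P* = 0.0317/0.029 = 1.09.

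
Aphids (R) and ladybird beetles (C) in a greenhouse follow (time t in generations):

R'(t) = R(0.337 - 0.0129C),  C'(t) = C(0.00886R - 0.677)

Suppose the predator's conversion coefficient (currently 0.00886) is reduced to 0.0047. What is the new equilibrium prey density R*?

R* ≈ 144

At the interior fixed point, setting dC/dt = 0 with C > 0 fixes R* = (predator death rate)/(RC coefficient) — independent of the other coefficients.
With the change, R* = 0.677/0.0047 = 144; it rises from 76.4.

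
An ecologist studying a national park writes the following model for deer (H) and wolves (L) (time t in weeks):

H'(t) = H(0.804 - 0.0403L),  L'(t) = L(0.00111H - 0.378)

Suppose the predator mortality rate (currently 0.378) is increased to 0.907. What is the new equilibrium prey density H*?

At the interior fixed point, setting dL/dt = 0 with L > 0 fixes H* = (predator death rate)/(HL coefficient) — independent of the other coefficients.
With the change, H* = 0.907/0.00111 = 817; it rises from 341.

H* ≈ 817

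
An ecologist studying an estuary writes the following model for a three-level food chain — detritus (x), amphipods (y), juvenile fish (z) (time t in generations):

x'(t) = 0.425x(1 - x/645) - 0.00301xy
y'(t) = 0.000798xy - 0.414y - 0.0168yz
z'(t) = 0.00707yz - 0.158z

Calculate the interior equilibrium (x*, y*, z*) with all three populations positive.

From dz/dt = 0: 0.00707y* = 0.158, so y* = 22.3.
From dx/dt = 0: 0.425(1 - x*/645) = 0.00301·22.3, giving x* = 645·(1 - 0.158) = 543.
From dy/dt = 0: 0.000798·543 - 0.414 = 0.0168z*, so z* = 0.0192/0.0168 = 1.15.

x* ≈ 543, y* ≈ 22.3, z* ≈ 1.15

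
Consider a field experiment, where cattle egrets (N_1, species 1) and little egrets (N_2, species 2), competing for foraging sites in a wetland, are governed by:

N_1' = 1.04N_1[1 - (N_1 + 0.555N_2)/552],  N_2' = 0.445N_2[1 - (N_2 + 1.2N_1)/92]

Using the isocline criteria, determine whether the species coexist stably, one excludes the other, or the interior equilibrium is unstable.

Compare the nullcline intercepts: K1/α12 = 552/0.555 = 995 > K2 = 92; K2/α21 = 92/1.2 = 76.7 < K1 = 552.
Since the inequalities point opposite ways, species 1 can invade but species 2 cannot.

species 1 excludes species 2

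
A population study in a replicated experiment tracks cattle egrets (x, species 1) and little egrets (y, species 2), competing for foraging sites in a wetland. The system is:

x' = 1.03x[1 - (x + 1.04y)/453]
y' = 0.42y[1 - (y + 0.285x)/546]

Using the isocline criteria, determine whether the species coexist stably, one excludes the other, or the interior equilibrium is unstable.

species 2 excludes species 1

Compare the nullcline intercepts: K1/α12 = 453/1.04 = 436 < K2 = 546; K2/α21 = 546/0.285 = 1920 > K1 = 453.
Since the inequalities point opposite ways, species 2 can invade but species 1 cannot.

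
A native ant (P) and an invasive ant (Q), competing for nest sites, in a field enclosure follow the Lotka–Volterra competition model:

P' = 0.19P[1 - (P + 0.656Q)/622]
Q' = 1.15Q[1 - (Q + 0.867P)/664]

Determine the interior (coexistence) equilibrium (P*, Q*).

Setting both brackets to zero gives the nullclines P + 0.656Q = 622 and 0.867P + Q = 664.
Substituting Q = 664 - 0.867P into the first: P(1 - 0.656·0.867) = 622 - 0.656·664.
So P* = 186/0.431 = 432, and then Q* = 664 - 0.867·432 = 289.

P* ≈ 432, Q* ≈ 289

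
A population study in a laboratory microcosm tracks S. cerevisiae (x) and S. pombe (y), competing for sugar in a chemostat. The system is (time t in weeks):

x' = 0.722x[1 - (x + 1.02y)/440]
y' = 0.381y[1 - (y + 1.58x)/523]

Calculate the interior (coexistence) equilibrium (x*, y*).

x* ≈ 153, y* ≈ 282

Setting both brackets to zero gives the nullclines x + 1.02y = 440 and 1.58x + y = 523.
Substituting y = 523 - 1.58x into the first: x(1 - 1.02·1.58) = 440 - 1.02·523.
So x* = -93.5/-0.612 = 153, and then y* = 523 - 1.58·153 = 282.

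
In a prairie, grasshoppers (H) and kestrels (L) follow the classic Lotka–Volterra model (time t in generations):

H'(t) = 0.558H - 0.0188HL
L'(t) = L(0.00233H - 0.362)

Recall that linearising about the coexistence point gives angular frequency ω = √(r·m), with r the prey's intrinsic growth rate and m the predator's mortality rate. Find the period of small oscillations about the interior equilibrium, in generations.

T ≈ 14 generations

Here r = 0.558 and m = 0.362, so r·m = 0.202.
ω = √0.202 = 0.449 per generation, hence T = 2π/ω ≈ 14 generations.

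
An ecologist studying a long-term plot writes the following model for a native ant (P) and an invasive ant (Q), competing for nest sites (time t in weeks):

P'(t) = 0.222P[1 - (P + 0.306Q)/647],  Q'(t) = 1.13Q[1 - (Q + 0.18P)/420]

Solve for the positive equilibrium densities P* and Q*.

Setting both brackets to zero gives the nullclines P + 0.306Q = 647 and 0.18P + Q = 420.
Substituting Q = 420 - 0.18P into the first: P(1 - 0.306·0.18) = 647 - 0.306·420.
So P* = 518/0.945 = 549, and then Q* = 420 - 0.18·549 = 321.

P* ≈ 549, Q* ≈ 321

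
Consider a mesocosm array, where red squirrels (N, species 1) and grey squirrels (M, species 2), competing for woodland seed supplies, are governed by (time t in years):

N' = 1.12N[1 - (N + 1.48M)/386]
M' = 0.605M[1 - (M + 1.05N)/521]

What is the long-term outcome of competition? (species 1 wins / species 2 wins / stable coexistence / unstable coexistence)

species 2 excludes species 1

Compare the nullcline intercepts: K1/α12 = 386/1.48 = 261 < K2 = 521; K2/α21 = 521/1.05 = 496 > K1 = 386.
Since the inequalities point opposite ways, species 2 can invade but species 1 cannot.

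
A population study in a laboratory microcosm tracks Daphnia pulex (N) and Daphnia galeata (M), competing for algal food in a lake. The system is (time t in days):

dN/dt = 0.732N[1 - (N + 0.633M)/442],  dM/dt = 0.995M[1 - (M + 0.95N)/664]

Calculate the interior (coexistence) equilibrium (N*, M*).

Setting both brackets to zero gives the nullclines N + 0.633M = 442 and 0.95N + M = 664.
Substituting M = 664 - 0.95N into the first: N(1 - 0.633·0.95) = 442 - 0.633·664.
So N* = 21.7/0.399 = 54.4, and then M* = 664 - 0.95·54.4 = 612.

N* ≈ 54.4, M* ≈ 612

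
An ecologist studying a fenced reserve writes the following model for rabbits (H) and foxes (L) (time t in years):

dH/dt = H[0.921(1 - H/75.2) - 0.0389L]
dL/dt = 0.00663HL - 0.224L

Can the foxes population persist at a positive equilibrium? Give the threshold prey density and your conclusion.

Threshold H = 33.8; K > 33.8, so yes, the predator persists.

The predator equation gives dL/dt > 0 only when H > 0.224/0.00663 = 33.8.
Without the predator, H → K = 75.2. Since 75.2 > 33.8, the predator can invade and persist.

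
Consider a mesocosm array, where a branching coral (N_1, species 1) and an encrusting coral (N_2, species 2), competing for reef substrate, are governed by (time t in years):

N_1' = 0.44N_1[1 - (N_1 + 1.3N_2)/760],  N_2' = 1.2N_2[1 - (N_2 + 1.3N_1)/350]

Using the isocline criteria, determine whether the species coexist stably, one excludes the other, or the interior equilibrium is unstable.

species 1 excludes species 2

Compare the nullcline intercepts: K1/α12 = 760/1.3 = 585 > K2 = 350; K2/α21 = 350/1.3 = 269 < K1 = 760.
Since the inequalities point opposite ways, species 1 can invade but species 2 cannot.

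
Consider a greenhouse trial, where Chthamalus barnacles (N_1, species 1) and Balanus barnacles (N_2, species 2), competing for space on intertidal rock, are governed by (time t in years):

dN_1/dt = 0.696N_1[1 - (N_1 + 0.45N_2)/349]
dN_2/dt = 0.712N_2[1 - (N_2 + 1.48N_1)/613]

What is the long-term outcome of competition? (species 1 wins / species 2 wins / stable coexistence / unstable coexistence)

Compare the nullcline intercepts: K1/α12 = 349/0.45 = 776 > K2 = 613; K2/α21 = 613/1.48 = 414 > K1 = 349.
Since both inequalities hold, each species can invade when rare, so the interior equilibrium is stable.

stable coexistence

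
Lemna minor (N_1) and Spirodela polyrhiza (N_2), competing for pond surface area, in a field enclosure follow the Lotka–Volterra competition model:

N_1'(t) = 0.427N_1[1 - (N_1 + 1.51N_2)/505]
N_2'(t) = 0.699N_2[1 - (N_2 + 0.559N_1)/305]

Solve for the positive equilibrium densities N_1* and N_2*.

Setting both brackets to zero gives the nullclines N_1 + 1.51N_2 = 505 and 0.559N_1 + N_2 = 305.
Substituting N_2 = 305 - 0.559N_1 into the first: N_1(1 - 1.51·0.559) = 505 - 1.51·305.
So N_1* = 44.4/0.156 = 285, and then N_2* = 305 - 0.559·285 = 146.

N_1* ≈ 285, N_2* ≈ 146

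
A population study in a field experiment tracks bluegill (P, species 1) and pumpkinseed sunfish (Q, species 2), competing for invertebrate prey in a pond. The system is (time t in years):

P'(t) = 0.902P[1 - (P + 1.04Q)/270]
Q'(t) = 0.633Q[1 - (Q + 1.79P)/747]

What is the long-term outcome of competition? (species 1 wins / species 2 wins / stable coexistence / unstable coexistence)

Compare the nullcline intercepts: K1/α12 = 270/1.04 = 260 < K2 = 747; K2/α21 = 747/1.79 = 417 > K1 = 270.
Since the inequalities point opposite ways, species 2 can invade but species 1 cannot.

species 2 excludes species 1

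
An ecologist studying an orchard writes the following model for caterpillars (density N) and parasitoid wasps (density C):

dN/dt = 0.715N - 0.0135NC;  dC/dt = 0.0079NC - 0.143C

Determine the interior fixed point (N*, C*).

N* ≈ 18.1, C* ≈ 53

Set dC/dt = 0 with C > 0: 0.0079N - 0.143 = 0, so N* = 0.143/0.0079 = 18.1.
Set dN/dt = 0 with N > 0: 0.715 - 0.0135C = 0, so C* = 0.715/0.0135 = 53.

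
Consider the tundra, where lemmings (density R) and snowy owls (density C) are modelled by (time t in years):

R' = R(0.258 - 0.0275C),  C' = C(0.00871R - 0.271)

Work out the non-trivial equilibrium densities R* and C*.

Set dC/dt = 0 with C > 0: 0.00871R - 0.271 = 0, so R* = 0.271/0.00871 = 31.1.
Set dR/dt = 0 with R > 0: 0.258 - 0.0275C = 0, so C* = 0.258/0.0275 = 9.38.

R* ≈ 31.1, C* ≈ 9.38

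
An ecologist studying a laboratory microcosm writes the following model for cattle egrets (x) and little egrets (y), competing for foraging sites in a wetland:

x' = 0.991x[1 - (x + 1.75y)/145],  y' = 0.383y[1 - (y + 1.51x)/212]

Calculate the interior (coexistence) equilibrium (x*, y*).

x* ≈ 138, y* ≈ 4.23

Setting both brackets to zero gives the nullclines x + 1.75y = 145 and 1.51x + y = 212.
Substituting y = 212 - 1.51x into the first: x(1 - 1.75·1.51) = 145 - 1.75·212.
So x* = -226/-1.64 = 138, and then y* = 212 - 1.51·138 = 4.23.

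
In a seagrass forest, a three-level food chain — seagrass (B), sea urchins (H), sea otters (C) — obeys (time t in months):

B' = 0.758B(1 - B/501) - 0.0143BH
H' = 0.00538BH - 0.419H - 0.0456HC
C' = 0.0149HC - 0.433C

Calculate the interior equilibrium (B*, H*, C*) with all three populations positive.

From dC/dt = 0: 0.0149H* = 0.433, so H* = 29.1.
From dB/dt = 0: 0.758(1 - B*/501) = 0.0143·29.1, giving B* = 501·(1 - 0.548) = 226.
From dH/dt = 0: 0.00538·226 - 0.419 = 0.0456C*, so C* = 0.799/0.0456 = 17.5.

B* ≈ 226, H* ≈ 29.1, C* ≈ 17.5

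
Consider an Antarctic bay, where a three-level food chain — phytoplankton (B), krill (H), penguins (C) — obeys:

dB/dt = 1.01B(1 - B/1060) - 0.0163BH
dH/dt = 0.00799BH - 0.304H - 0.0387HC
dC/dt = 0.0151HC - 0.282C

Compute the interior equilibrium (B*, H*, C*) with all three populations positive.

From dC/dt = 0: 0.0151H* = 0.282, so H* = 18.7.
From dB/dt = 0: 1.01(1 - B*/1060) = 0.0163·18.7, giving B* = 1060·(1 - 0.301) = 741.
From dH/dt = 0: 0.00799·741 - 0.304 = 0.0387C*, so C* = 5.61/0.0387 = 145.

B* ≈ 741, H* ≈ 18.7, C* ≈ 145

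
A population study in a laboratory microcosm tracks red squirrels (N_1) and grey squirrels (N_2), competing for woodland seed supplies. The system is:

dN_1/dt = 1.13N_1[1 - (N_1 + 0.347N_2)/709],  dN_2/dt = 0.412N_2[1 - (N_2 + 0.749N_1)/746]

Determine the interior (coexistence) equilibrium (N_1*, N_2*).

N_1* ≈ 608, N_2* ≈ 290

Setting both brackets to zero gives the nullclines N_1 + 0.347N_2 = 709 and 0.749N_1 + N_2 = 746.
Substituting N_2 = 746 - 0.749N_1 into the first: N_1(1 - 0.347·0.749) = 709 - 0.347·746.
So N_1* = 450/0.74 = 608, and then N_2* = 746 - 0.749·608 = 290.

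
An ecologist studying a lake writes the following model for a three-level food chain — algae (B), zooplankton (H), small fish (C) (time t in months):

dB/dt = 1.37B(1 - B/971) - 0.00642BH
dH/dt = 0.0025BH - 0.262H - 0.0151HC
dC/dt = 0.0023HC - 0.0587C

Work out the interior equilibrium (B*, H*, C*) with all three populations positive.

B* ≈ 855, H* ≈ 25.5, C* ≈ 124

From dC/dt = 0: 0.0023H* = 0.0587, so H* = 25.5.
From dB/dt = 0: 1.37(1 - B*/971) = 0.00642·25.5, giving B* = 971·(1 - 0.12) = 855.
From dH/dt = 0: 0.0025·855 - 0.262 = 0.0151C*, so C* = 1.88/0.0151 = 124.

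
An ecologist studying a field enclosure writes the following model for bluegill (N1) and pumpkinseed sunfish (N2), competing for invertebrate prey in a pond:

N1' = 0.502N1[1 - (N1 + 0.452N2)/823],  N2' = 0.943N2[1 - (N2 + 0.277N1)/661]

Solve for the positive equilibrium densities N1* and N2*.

N1* ≈ 599, N2* ≈ 495

Setting both brackets to zero gives the nullclines N1 + 0.452N2 = 823 and 0.277N1 + N2 = 661.
Substituting N2 = 661 - 0.277N1 into the first: N1(1 - 0.452·0.277) = 823 - 0.452·661.
So N1* = 524/0.875 = 599, and then N2* = 661 - 0.277·599 = 495.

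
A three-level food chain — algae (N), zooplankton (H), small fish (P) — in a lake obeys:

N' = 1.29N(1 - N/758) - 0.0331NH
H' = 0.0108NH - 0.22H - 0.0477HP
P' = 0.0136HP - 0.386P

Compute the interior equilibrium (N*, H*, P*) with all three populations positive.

N* ≈ 206, H* ≈ 28.4, P* ≈ 42

From dP/dt = 0: 0.0136H* = 0.386, so H* = 28.4.
From dN/dt = 0: 1.29(1 - N*/758) = 0.0331·28.4, giving N* = 758·(1 - 0.728) = 206.
From dH/dt = 0: 0.0108·206 - 0.22 = 0.0477P*, so P* = 2/0.0477 = 42.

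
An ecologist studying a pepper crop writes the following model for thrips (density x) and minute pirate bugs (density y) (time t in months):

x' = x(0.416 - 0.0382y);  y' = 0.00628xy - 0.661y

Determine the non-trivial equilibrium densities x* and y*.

Set dy/dt = 0 with y > 0: 0.00628x - 0.661 = 0, so x* = 0.661/0.00628 = 105.
Set dx/dt = 0 with x > 0: 0.416 - 0.0382y = 0, so y* = 0.416/0.0382 = 10.9.

x* ≈ 105, y* ≈ 10.9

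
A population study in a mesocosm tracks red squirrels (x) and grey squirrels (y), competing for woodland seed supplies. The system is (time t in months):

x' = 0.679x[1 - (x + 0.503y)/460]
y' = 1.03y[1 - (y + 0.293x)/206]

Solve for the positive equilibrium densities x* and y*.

Setting both brackets to zero gives the nullclines x + 0.503y = 460 and 0.293x + y = 206.
Substituting y = 206 - 0.293x into the first: x(1 - 0.503·0.293) = 460 - 0.503·206.
So x* = 356/0.853 = 418, and then y* = 206 - 0.293·418 = 83.5.

x* ≈ 418, y* ≈ 83.5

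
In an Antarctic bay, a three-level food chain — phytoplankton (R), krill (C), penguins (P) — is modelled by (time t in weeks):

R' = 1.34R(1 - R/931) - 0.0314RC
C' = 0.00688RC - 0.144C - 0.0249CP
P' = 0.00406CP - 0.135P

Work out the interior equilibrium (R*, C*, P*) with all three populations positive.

From dP/dt = 0: 0.00406C* = 0.135, so C* = 33.3.
From dR/dt = 0: 1.34(1 - R*/931) = 0.0314·33.3, giving R* = 931·(1 - 0.779) = 206.
From dC/dt = 0: 0.00688·206 - 0.144 = 0.0249P*, so P* = 1.27/0.0249 = 51.

R* ≈ 206, C* ≈ 33.3, P* ≈ 51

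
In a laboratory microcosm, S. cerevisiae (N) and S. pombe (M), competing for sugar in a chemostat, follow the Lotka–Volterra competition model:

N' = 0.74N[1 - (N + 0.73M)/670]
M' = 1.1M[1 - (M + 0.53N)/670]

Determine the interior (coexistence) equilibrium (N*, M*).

N* ≈ 295, M* ≈ 514

Setting both brackets to zero gives the nullclines N + 0.73M = 670 and 0.53N + M = 670.
Substituting M = 670 - 0.53N into the first: N(1 - 0.73·0.53) = 670 - 0.73·670.
So N* = 181/0.613 = 295, and then M* = 670 - 0.53·295 = 514.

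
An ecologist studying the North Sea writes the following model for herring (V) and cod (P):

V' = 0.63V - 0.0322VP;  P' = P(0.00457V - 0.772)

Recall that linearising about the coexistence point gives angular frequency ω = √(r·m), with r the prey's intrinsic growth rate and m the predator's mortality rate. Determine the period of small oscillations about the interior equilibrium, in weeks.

Here r = 0.63 and m = 0.772, so r·m = 0.486.
ω = √0.486 = 0.697 per week, hence T = 2π/ω ≈ 9.01 weeks.

T ≈ 9.01 weeks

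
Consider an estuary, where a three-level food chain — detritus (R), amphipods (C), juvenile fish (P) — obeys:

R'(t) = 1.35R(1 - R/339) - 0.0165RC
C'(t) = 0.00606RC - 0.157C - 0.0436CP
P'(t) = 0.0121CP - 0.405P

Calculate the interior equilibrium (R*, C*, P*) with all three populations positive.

R* ≈ 200, C* ≈ 33.5, P* ≈ 24.2

From dP/dt = 0: 0.0121C* = 0.405, so C* = 33.5.
From dR/dt = 0: 1.35(1 - R*/339) = 0.0165·33.5, giving R* = 339·(1 - 0.409) = 200.
From dC/dt = 0: 0.00606·200 - 0.157 = 0.0436P*, so P* = 1.06/0.0436 = 24.2.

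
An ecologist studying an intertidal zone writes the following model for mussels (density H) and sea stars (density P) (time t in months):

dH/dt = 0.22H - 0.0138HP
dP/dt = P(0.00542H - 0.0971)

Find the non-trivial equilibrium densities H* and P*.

H* ≈ 17.9, P* ≈ 15.9

Set dP/dt = 0 with P > 0: 0.00542H - 0.0971 = 0, so H* = 0.0971/0.00542 = 17.9.
Set dH/dt = 0 with H > 0: 0.22 - 0.0138P = 0, so P* = 0.22/0.0138 = 15.9.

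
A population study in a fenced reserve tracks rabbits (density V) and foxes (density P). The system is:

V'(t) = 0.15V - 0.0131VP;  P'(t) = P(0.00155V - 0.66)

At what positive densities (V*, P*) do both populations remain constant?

V* ≈ 426, P* ≈ 11.5

Set dP/dt = 0 with P > 0: 0.00155V - 0.66 = 0, so V* = 0.66/0.00155 = 426.
Set dV/dt = 0 with V > 0: 0.15 - 0.0131P = 0, so P* = 0.15/0.0131 = 11.5.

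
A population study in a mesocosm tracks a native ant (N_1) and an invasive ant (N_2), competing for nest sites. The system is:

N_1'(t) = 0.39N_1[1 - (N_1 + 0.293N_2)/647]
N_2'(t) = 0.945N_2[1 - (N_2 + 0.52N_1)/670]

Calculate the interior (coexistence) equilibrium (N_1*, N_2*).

N_1* ≈ 532, N_2* ≈ 394

Setting both brackets to zero gives the nullclines N_1 + 0.293N_2 = 647 and 0.52N_1 + N_2 = 670.
Substituting N_2 = 670 - 0.52N_1 into the first: N_1(1 - 0.293·0.52) = 647 - 0.293·670.
So N_1* = 451/0.848 = 532, and then N_2* = 670 - 0.52·532 = 394.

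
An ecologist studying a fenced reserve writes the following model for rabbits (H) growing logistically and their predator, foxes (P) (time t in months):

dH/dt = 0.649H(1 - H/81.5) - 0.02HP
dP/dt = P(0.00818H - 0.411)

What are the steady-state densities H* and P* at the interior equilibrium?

From dP/dt = 0 with P > 0: 0.00818H* = 0.411, so H* = 50.2.
Substitute into dH/dt = 0: 0.649(1 - 50.2/81.5) = 0.02P*.
The bracket is 0.384, giving P* = 0.249/0.02 = 12.4.

H* ≈ 50.2, P* ≈ 12.4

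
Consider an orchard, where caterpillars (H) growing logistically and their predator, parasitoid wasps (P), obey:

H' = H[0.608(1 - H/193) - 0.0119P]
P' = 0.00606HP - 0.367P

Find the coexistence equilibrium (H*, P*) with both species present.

H* ≈ 60.6, P* ≈ 35.1

From dP/dt = 0 with P > 0: 0.00606H* = 0.367, so H* = 60.6.
Substitute into dH/dt = 0: 0.608(1 - 60.6/193) = 0.0119P*.
The bracket is 0.686, giving P* = 0.417/0.0119 = 35.1.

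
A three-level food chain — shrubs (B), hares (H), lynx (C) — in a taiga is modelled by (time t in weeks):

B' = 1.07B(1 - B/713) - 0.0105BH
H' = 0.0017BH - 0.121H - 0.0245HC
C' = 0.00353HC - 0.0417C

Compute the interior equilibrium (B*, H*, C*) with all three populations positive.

B* ≈ 630, H* ≈ 11.8, C* ≈ 38.8

From dC/dt = 0: 0.00353H* = 0.0417, so H* = 11.8.
From dB/dt = 0: 1.07(1 - B*/713) = 0.0105·11.8, giving B* = 713·(1 - 0.116) = 630.
From dH/dt = 0: 0.0017·630 - 0.121 = 0.0245C*, so C* = 0.951/0.0245 = 38.8.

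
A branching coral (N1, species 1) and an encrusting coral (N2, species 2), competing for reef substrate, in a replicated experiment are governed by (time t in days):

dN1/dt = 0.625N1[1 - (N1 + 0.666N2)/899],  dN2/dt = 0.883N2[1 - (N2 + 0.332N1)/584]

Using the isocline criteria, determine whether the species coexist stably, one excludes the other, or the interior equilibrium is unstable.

stable coexistence

Compare the nullcline intercepts: K1/α12 = 899/0.666 = 1350 > K2 = 584; K2/α21 = 584/0.332 = 1760 > K1 = 899.
Since both inequalities hold, each species can invade when rare, so the interior equilibrium is stable.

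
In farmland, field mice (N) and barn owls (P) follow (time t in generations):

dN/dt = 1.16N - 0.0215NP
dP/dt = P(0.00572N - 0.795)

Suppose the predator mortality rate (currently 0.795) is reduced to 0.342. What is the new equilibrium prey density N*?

At the interior fixed point, setting dP/dt = 0 with P > 0 fixes N* = (predator death rate)/(NP coefficient) — independent of the other coefficients.
With the change, N* = 0.342/0.00572 = 59.8; it falls from 139.

N* ≈ 59.8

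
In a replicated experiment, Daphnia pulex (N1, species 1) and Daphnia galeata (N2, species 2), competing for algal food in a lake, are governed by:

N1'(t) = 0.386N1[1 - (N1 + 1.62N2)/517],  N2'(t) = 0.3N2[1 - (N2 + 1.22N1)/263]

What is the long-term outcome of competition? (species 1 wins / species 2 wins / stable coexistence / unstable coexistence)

Compare the nullcline intercepts: K1/α12 = 517/1.62 = 319 > K2 = 263; K2/α21 = 263/1.22 = 216 < K1 = 517.
Since the inequalities point opposite ways, species 1 can invade but species 2 cannot.

species 1 excludes species 2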